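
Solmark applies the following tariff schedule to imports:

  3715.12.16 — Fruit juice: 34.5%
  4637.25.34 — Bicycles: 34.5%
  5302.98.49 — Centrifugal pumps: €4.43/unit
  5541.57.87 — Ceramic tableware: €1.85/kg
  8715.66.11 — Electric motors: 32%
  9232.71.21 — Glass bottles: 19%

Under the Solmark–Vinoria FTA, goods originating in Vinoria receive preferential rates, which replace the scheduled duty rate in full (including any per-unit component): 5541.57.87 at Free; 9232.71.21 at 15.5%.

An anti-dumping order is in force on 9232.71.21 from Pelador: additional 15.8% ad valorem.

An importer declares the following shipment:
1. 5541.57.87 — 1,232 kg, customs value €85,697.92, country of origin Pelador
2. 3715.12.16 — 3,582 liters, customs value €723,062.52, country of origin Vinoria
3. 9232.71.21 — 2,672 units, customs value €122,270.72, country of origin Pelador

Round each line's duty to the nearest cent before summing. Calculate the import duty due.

€294,285.98

Line 1 (5541.57.87, Pelador, 1,232 kg, €85,697.92):
Base rate for 5541.57.87 is €1.85/kg.
5541.57.87 has an FTA preferential rate, but origin Pelador is not Vinoria; base rate stands.
Duty = 1,232 × €1.85 = €2,279.20.
Line 2 (3715.12.16, Vinoria, 3,582 liters, €723,062.52):
Base rate for 3715.12.16 is 34.5%.
Origin Vinoria is the FTA partner but 3715.12.16 is not on the preference list; base rate stands.
Duty = €723,062.52 × 34.5% = €249,456.57.
Line 3 (9232.71.21, Pelador, 2,672 units, €122,270.72):
Base rate for 9232.71.21 is 19%.
9232.71.21 has an FTA preferential rate, but origin Pelador is not Vinoria; base rate stands.
Additional duty on 9232.71.21 from Pelador: +15.8%. Applied ad valorem rate: 19% + 15.8% = 34.8%.
Duty = €122,270.72 × 34.8% = €42,550.21.
Total = €2,279.20 + €249,456.57 + €42,550.21 = €294,285.98.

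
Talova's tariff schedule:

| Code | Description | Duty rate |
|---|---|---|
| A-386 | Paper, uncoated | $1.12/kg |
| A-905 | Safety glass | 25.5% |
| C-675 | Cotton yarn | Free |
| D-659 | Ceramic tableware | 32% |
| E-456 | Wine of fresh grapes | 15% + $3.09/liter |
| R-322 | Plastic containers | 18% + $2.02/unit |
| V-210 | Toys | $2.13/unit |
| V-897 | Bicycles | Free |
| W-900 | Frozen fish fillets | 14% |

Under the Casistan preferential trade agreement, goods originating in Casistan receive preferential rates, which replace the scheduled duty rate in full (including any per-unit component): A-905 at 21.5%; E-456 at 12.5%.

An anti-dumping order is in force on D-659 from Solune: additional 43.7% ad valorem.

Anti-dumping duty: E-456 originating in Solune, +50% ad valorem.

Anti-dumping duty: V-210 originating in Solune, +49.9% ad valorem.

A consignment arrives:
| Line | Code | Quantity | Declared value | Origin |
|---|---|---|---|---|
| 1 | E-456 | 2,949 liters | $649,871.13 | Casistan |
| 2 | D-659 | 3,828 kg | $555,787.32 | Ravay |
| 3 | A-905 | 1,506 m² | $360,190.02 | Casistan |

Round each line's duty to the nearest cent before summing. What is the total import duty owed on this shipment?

$336,526.68

Line 1 (E-456, Casistan, 2,949 liters, $649,871.13):
Base rate for E-456 is 15% + $3.09/liter.
Origin Casistan qualifies under the Talova–Casistan agreement and E-456 is covered: preferential rate 12.5% applies instead.
The additional-duty order on E-456 targets Solune, not Casistan; it does not apply.
Duty = $649,871.13 × 12.5% = $81,233.89.
Line 2 (D-659, Ravay, 3,828 kg, $555,787.32):
Base rate for D-659 is 32%.
The additional-duty order on D-659 targets Solune, not Ravay; it does not apply.
Duty = $555,787.32 × 32% = $177,851.94.
Line 3 (A-905, Casistan, 1,506 m², $360,190.02):
Base rate for A-905 is 25.5%.
Origin Casistan qualifies under the Talova–Casistan agreement and A-905 is covered: preferential rate 21.5% applies instead.
Duty = $360,190.02 × 21.5% = $77,440.85.
Total = $81,233.89 + $177,851.94 + $77,440.85 = $336,526.68.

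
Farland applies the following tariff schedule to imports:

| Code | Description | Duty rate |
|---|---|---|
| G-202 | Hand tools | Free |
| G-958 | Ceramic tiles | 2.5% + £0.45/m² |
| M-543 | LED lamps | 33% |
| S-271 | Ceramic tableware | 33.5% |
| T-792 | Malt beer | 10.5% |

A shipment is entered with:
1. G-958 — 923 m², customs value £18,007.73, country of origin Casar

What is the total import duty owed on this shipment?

£865.54

Line 1 (G-958, Casar, 923 m², £18,007.73):
Base rate for G-958 is 2.5% + £0.45/m².
Duty = £18,007.73 × 2.5% + 923 × £0.45 = £865.54.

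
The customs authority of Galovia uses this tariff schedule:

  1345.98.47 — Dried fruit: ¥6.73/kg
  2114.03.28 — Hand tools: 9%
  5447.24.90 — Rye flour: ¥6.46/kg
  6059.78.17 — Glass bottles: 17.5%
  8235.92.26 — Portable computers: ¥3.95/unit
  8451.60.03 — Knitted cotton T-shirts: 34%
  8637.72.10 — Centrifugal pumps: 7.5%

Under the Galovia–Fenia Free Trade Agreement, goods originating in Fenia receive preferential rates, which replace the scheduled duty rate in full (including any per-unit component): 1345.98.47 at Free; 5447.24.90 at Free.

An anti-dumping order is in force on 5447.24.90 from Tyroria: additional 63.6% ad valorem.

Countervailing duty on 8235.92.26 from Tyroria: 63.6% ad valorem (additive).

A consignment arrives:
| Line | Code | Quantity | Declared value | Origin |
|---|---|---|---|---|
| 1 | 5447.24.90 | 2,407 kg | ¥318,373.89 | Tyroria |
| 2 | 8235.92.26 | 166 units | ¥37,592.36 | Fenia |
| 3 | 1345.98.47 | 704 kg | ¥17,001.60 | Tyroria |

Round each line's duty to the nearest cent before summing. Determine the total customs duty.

¥223,428.63

Line 1 (5447.24.90, Tyroria, 2,407 kg, ¥318,373.89):
Base rate for 5447.24.90 is ¥6.46/kg.
5447.24.90 has an FTA preferential rate, but origin Tyroria is not Fenia; base rate stands.
Additional duty on 5447.24.90 from Tyroria: +63.6% ad valorem. Applied ad valorem rate = 63.6%.
Duty = ¥318,373.89 × 63.6% + 2,407 × ¥6.46 = ¥218,035.01.
Line 2 (8235.92.26, Fenia, 166 units, ¥37,592.36):
Base rate for 8235.92.26 is ¥3.95/unit.
Origin Fenia is the FTA partner but 8235.92.26 is not on the preference list; base rate stands.
The additional-duty order on 8235.92.26 targets Tyroria, not Fenia; it does not apply.
Duty = 166 × ¥3.95 = ¥655.70.
Line 3 (1345.98.47, Tyroria, 704 kg, ¥17,001.60):
Base rate for 1345.98.47 is ¥6.73/kg.
1345.98.47 has an FTA preferential rate, but origin Tyroria is not Fenia; base rate stands.
Duty = 704 × ¥6.73 = ¥4,737.92.
Total = ¥218,035.01 + ¥655.70 + ¥4,737.92 = ¥223,428.63.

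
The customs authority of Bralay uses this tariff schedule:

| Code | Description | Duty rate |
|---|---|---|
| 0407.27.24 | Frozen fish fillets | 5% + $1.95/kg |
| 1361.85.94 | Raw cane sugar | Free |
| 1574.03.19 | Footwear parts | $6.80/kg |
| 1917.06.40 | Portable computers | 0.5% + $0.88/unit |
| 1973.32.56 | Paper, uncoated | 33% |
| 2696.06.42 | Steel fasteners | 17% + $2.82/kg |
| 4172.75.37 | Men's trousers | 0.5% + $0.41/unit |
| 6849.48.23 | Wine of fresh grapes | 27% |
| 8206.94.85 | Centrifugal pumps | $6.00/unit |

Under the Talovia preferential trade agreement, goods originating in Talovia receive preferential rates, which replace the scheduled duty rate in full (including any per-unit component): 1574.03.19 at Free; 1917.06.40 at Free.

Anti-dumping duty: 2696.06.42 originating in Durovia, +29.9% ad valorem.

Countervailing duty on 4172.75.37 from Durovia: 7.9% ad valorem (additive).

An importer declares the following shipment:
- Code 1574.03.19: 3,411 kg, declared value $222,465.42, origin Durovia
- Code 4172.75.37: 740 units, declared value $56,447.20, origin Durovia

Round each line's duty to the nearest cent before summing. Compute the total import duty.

$28,239.76

Line 1 (1574.03.19, Durovia, 3,411 kg, $222,465.42):
Base rate for 1574.03.19 is $6.80/kg.
1574.03.19 has an FTA preferential rate, but origin Durovia is not Talovia; base rate stands.
Duty = 3,411 × $6.80 = $23,194.80.
Line 2 (4172.75.37, Durovia, 740 units, $56,447.20):
Base rate for 4172.75.37 is 0.5% + $0.41/unit.
Additional duty on 4172.75.37 from Durovia: +7.9%. Applied ad valorem rate: 0.5% + 7.9% = 8.4%.
Duty = $56,447.20 × 8.4% + 740 × $0.41 = $5,044.96.
Total = $23,194.80 + $5,044.96 = $28,239.76.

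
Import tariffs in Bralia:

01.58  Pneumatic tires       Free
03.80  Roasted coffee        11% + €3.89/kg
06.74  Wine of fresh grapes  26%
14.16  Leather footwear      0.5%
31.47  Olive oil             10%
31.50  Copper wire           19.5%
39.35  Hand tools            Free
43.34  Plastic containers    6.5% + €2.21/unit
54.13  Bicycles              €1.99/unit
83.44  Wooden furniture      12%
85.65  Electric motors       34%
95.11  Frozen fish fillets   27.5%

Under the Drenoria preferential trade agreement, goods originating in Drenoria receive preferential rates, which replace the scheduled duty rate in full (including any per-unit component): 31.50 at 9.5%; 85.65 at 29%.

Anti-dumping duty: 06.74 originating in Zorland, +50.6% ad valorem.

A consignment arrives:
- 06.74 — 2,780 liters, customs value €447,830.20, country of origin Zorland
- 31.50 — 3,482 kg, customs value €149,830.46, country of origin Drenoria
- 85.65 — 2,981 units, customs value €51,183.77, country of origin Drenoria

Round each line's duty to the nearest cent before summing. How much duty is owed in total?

€372,115.11

Line 1 (06.74, Zorland, 2,780 liters, €447,830.20):
Base rate for 06.74 is 26%.
Additional duty on 06.74 from Zorland: +50.6%. Applied ad valorem rate: 26% + 50.6% = 76.6%.
Duty = €447,830.20 × 76.6% = €343,037.93.
Line 2 (31.50, Drenoria, 3,482 kg, €149,830.46):
Base rate for 31.50 is 19.5%.
Origin Drenoria qualifies under the Bralia–Drenoria agreement and 31.50 is covered: preferential rate 9.5% applies instead.
Duty = €149,830.46 × 9.5% = €14,233.89.
Line 3 (85.65, Drenoria, 2,981 units, €51,183.77):
Base rate for 85.65 is 34%.
Origin Drenoria qualifies under the Bralia–Drenoria agreement and 85.65 is covered: preferential rate 29% applies instead.
Duty = €51,183.77 × 29% = €14,843.29.
Total = €343,037.93 + €14,233.89 + €14,843.29 = €372,115.11.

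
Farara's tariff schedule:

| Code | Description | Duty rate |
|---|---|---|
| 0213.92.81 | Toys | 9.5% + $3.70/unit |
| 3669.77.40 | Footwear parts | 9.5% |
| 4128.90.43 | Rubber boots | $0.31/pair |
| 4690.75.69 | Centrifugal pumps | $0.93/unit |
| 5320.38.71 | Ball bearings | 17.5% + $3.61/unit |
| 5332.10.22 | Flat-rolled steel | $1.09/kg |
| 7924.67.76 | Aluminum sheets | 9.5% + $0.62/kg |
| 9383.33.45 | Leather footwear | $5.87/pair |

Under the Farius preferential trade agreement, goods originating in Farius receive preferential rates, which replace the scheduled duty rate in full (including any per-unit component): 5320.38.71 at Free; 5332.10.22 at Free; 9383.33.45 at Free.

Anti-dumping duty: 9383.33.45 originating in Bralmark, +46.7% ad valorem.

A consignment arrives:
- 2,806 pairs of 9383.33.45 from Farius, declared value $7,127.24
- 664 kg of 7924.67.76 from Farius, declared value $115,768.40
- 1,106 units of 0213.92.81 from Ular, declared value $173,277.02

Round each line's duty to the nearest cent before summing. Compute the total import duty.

Line 1 (9383.33.45, Farius, 2,806 pairs, $7,127.24):
Base rate for 9383.33.45 is $5.87/pair.
Origin Farius qualifies under the Farara–Farius agreement and 9383.33.45 is covered: preferential rate Free applies instead.
The additional-duty order on 9383.33.45 targets Bralmark, not Farius; it does not apply.
Duty = $7,127.24 × 0% = $0.00.
Line 2 (7924.67.76, Farius, 664 kg, $115,768.40):
Base rate for 7924.67.76 is 9.5% + $0.62/kg.
Origin Farius is the FTA partner but 7924.67.76 is not on the preference list; base rate stands.
Duty = $115,768.40 × 9.5% + 664 × $0.62 = $11,409.68.
Line 3 (0213.92.81, Ular, 1,106 units, $173,277.02):
Base rate for 0213.92.81 is 9.5% + $3.70/unit.
Duty = $173,277.02 × 9.5% + 1,106 × $3.70 = $20,553.52.
Total = $0.00 + $11,409.68 + $20,553.52 = $31,963.20.

$31,963.20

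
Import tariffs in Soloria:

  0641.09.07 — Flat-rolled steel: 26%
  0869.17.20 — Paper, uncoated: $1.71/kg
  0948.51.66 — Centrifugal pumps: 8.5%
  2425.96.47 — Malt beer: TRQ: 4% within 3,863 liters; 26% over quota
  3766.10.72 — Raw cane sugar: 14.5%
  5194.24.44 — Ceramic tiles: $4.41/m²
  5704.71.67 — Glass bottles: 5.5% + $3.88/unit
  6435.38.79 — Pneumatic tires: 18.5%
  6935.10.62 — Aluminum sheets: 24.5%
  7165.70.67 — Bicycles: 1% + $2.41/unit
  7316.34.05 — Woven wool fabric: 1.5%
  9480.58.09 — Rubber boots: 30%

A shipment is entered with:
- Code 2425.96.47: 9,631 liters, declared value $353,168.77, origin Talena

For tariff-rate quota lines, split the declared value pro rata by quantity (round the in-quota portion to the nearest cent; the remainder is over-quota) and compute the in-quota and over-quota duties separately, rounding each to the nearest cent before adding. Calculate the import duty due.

Line 1 (2425.96.47, Talena, 9,631 liters, $353,168.77):
Code 2425.96.47 is under a tariff-rate quota (threshold 3,863 liters). In-quota: 3,863 liters at 4%; over-quota: 5,768 liters at 26%.
Pro-rata value split: in-quota = $353,168.77 × 3,863/9,631 = $141,656.21; over-quota = $353,168.77 − $141,656.21 = $211,512.56.
In-quota duty = $141,656.21 × 4% = $5,666.25. Over-quota duty = $211,512.56 × 26% = $54,993.27.
Line duty = $5,666.25 + $54,993.27 = $60,659.52.

$60,659.52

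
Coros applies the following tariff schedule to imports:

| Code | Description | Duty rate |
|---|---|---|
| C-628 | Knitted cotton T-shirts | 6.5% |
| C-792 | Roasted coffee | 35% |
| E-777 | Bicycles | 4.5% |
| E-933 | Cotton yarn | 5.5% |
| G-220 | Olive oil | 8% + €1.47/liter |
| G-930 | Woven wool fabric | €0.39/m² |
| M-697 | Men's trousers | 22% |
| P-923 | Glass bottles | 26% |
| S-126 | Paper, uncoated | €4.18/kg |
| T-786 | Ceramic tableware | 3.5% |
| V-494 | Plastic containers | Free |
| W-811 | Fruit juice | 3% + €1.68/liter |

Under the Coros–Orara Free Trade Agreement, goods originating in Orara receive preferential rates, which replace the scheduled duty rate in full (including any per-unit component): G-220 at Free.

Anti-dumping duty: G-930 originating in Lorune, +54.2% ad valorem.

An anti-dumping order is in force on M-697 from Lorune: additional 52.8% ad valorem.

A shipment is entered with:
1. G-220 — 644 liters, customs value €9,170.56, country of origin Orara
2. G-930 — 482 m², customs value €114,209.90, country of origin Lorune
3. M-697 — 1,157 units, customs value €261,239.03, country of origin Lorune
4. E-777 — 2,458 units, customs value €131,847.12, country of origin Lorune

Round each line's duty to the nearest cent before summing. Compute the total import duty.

€263,429.66

Line 1 (G-220, Orara, 644 liters, €9,170.56):
Base rate for G-220 is 8% + €1.47/liter.
Origin Orara qualifies under the Coros–Orara agreement and G-220 is covered: preferential rate Free applies instead.
Duty = €9,170.56 × 0% = €0.00.
Line 2 (G-930, Lorune, 482 m², €114,209.90):
Base rate for G-930 is €0.39/m².
Additional duty on G-930 from Lorune: +54.2% ad valorem. Applied ad valorem rate = 54.2%.
Duty = €114,209.90 × 54.2% + 482 × €0.39 = €62,089.75.
Line 3 (M-697, Lorune, 1,157 units, €261,239.03):
Base rate for M-697 is 22%.
Additional duty on M-697 from Lorune: +52.8%. Applied ad valorem rate: 22% + 52.8% = 74.8%.
Duty = €261,239.03 × 74.8% = €195,406.79.
Line 4 (E-777, Lorune, 2,458 units, €131,847.12):
Base rate for E-777 is 4.5%.
Duty = €131,847.12 × 4.5% = €5,933.12.
Total = €0.00 + €62,089.75 + €195,406.79 + €5,933.12 = €263,429.66.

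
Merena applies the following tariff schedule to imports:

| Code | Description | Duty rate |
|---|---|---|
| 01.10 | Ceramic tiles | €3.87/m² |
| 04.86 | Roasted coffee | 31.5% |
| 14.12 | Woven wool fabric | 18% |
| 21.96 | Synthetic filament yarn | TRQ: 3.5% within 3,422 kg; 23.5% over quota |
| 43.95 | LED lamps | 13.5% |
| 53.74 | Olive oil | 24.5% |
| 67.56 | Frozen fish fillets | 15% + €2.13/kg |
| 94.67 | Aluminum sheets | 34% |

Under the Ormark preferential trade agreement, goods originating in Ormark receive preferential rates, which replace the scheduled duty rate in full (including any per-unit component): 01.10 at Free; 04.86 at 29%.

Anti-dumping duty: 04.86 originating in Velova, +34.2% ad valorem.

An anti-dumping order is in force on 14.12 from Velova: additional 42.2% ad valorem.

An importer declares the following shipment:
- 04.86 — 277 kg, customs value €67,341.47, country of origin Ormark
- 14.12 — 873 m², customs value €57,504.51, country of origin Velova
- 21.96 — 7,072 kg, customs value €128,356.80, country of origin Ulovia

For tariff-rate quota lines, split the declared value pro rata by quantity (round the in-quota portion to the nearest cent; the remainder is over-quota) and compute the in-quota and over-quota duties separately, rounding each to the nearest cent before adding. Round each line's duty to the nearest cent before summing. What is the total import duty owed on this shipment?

Line 1 (04.86, Ormark, 277 kg, €67,341.47):
Base rate for 04.86 is 31.5%.
Origin Ormark qualifies under the Merena–Ormark agreement and 04.86 is covered: preferential rate 29% applies instead.
The additional-duty order on 04.86 targets Velova, not Ormark; it does not apply.
Duty = €67,341.47 × 29% = €19,529.03.
Line 2 (14.12, Velova, 873 m², €57,504.51):
Base rate for 14.12 is 18%.
Additional duty on 14.12 from Velova: +42.2%. Applied ad valorem rate: 18% + 42.2% = 60.2%.
Duty = €57,504.51 × 60.2% = €34,617.72.
Line 3 (21.96, Ulovia, 7,072 kg, €128,356.80):
Code 21.96 is under a tariff-rate quota (threshold 3,422 kg). In-quota: 3,422 kg at 3.5%; over-quota: 3,650 kg at 23.5%.
Pro-rata value split: in-quota = €128,356.80 × 3,422/7,072 = €62,109.30; over-quota = €128,356.80 − €62,109.30 = €66,247.50.
In-quota duty = €62,109.30 × 3.5% = €2,173.83. Over-quota duty = €66,247.50 × 23.5% = €15,568.16.
Line duty = €2,173.83 + €15,568.16 = €17,741.99.
Total = €19,529.03 + €34,617.72 + €17,741.99 = €71,888.74.

€71,888.74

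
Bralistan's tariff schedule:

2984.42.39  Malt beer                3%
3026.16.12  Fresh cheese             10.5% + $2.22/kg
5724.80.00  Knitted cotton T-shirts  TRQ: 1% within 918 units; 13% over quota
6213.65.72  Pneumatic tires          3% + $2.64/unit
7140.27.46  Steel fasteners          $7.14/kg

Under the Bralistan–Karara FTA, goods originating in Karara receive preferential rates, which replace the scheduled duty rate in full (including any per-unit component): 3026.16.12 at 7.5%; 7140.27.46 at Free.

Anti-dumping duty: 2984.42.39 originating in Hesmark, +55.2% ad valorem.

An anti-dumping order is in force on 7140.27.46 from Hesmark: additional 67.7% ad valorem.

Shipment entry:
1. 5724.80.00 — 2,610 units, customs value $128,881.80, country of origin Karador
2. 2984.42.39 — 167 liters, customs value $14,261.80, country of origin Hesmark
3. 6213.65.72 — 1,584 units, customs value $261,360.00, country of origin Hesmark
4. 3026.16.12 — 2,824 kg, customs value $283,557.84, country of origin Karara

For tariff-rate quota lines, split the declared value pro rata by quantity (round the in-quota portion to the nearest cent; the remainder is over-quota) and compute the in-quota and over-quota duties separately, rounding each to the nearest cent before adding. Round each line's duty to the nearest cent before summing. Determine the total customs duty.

Line 1 (5724.80.00, Karador, 2,610 units, $128,881.80):
Code 5724.80.00 is under a tariff-rate quota (threshold 918 units). In-quota: 918 units at 1%; over-quota: 1,692 units at 13%.
Pro-rata value split: in-quota = $128,881.80 × 918/2,610 = $45,330.84; over-quota = $128,881.80 − $45,330.84 = $83,550.96.
In-quota duty = $45,330.84 × 1% = $453.31. Over-quota duty = $83,550.96 × 13% = $10,861.62.
Line duty = $453.31 + $10,861.62 = $11,314.93.
Line 2 (2984.42.39, Hesmark, 167 liters, $14,261.80):
Base rate for 2984.42.39 is 3%.
Additional duty on 2984.42.39 from Hesmark: +55.2%. Applied ad valorem rate: 3% + 55.2% = 58.2%.
Duty = $14,261.80 × 58.2% = $8,300.37.
Line 3 (6213.65.72, Hesmark, 1,584 units, $261,360.00):
Base rate for 6213.65.72 is 3% + $2.64/unit.
Duty = $261,360.00 × 3% + 1,584 × $2.64 = $12,022.56.
Line 4 (3026.16.12, Karara, 2,824 kg, $283,557.84):
Base rate for 3026.16.12 is 10.5% + $2.22/kg.
Origin Karara qualifies under the Bralistan–Karara agreement and 3026.16.12 is covered: preferential rate 7.5% applies instead.
Duty = $283,557.84 × 7.5% = $21,266.84.
Total = $11,314.93 + $8,300.37 + $12,022.56 + $21,266.84 = $52,904.70.

$52,904.70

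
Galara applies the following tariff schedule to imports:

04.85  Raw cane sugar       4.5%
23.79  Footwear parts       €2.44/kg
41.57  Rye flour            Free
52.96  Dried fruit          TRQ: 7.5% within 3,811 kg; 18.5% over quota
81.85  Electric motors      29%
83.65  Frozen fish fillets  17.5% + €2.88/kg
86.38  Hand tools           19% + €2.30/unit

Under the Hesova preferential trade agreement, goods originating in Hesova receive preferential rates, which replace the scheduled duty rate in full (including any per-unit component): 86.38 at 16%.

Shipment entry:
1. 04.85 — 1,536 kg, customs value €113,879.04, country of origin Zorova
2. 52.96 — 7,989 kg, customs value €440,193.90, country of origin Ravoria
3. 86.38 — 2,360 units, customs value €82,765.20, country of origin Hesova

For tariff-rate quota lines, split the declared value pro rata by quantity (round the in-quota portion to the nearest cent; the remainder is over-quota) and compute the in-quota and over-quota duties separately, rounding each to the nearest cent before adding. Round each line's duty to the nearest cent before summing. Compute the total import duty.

Line 1 (04.85, Zorova, 1,536 kg, €113,879.04):
Base rate for 04.85 is 4.5%.
Duty = €113,879.04 × 4.5% = €5,124.56.
Line 2 (52.96, Ravoria, 7,989 kg, €440,193.90):
Code 52.96 is under a tariff-rate quota (threshold 3,811 kg). In-quota: 3,811 kg at 7.5%; over-quota: 4,178 kg at 18.5%.
Pro-rata value split: in-quota = €440,193.90 × 3,811/7,989 = €209,986.10; over-quota = €440,193.90 − €209,986.10 = €230,207.80.
In-quota duty = €209,986.10 × 7.5% = €15,748.96. Over-quota duty = €230,207.80 × 18.5% = €42,588.44.
Line duty = €15,748.96 + €42,588.44 = €58,337.40.
Line 3 (86.38, Hesova, 2,360 units, €82,765.20):
Base rate for 86.38 is 19% + €2.30/unit.
Origin Hesova qualifies under the Galara–Hesova agreement and 86.38 is covered: preferential rate 16% applies instead.
Duty = €82,765.20 × 16% = €13,242.43.
Total = €5,124.56 + €58,337.40 + €13,242.43 = €76,704.39.

€76,704.39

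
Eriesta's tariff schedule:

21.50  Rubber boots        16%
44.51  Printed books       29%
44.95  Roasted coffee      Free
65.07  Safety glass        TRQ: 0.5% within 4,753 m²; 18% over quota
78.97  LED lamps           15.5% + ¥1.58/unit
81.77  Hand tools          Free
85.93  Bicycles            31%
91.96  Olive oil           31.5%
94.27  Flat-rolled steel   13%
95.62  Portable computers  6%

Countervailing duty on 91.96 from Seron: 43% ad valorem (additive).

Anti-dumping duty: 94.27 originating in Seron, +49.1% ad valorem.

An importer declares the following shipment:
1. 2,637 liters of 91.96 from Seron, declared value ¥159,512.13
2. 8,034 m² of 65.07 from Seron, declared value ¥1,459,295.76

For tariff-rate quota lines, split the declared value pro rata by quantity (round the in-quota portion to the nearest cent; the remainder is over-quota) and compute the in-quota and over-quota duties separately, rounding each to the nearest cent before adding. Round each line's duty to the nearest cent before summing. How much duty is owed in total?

Line 1 (91.96, Seron, 2,637 liters, ¥159,512.13):
Base rate for 91.96 is 31.5%.
Additional duty on 91.96 from Seron: +43%. Applied ad valorem rate: 31.5% + 43% = 74.5%.
Duty = ¥159,512.13 × 74.5% = ¥118,836.54.
Line 2 (65.07, Seron, 8,034 m², ¥1,459,295.76):
Code 65.07 is under a tariff-rate quota (threshold 4,753 m²). In-quota: 4,753 m² at 0.5%; over-quota: 3,281 m² at 18%.
Pro-rata value split: in-quota = ¥1,459,295.76 × 4,753/8,034 = ¥863,334.92; over-quota = ¥1,459,295.76 − ¥863,334.92 = ¥595,960.84.
In-quota duty = ¥863,334.92 × 0.5% = ¥4,316.67. Over-quota duty = ¥595,960.84 × 18% = ¥107,272.95.
Line duty = ¥4,316.67 + ¥107,272.95 = ¥111,589.62.
Total = ¥118,836.54 + ¥111,589.62 = ¥230,426.16.

¥230,426.16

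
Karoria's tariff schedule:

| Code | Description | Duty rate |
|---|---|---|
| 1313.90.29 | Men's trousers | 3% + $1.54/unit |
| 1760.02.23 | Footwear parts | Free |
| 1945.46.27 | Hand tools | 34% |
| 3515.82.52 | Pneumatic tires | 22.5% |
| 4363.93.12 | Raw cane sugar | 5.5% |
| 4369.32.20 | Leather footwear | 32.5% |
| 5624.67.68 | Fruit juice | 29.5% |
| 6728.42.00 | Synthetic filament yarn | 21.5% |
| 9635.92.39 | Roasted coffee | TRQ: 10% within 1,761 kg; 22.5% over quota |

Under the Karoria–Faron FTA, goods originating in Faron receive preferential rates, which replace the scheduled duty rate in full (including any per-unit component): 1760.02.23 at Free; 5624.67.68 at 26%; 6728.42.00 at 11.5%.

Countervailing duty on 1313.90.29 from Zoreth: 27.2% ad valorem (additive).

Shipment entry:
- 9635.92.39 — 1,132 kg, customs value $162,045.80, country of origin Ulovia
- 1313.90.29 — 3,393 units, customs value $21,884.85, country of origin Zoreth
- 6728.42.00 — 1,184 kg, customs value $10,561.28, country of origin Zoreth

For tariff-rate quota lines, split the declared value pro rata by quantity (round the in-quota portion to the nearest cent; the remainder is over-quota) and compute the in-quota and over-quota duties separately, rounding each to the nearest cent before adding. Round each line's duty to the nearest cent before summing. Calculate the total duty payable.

Line 1 (9635.92.39, Ulovia, 1,132 kg, $162,045.80):
Code 9635.92.39 is under a tariff-rate quota (threshold 1,761 kg). Quantity 1,132 kg is within the quota, so the in-quota rate 10% applies to the full value.
Duty = $162,045.80 × 10% = $16,204.58.
Line 2 (1313.90.29, Zoreth, 3,393 units, $21,884.85):
Base rate for 1313.90.29 is 3% + $1.54/unit.
Additional duty on 1313.90.29 from Zoreth: +27.2%. Applied ad valorem rate: 3% + 27.2% = 30.2%.
Duty = $21,884.85 × 30.2% + 3,393 × $1.54 = $11,834.44.
Line 3 (6728.42.00, Zoreth, 1,184 kg, $10,561.28):
Base rate for 6728.42.00 is 21.5%.
6728.42.00 has an FTA preferential rate, but origin Zoreth is not Faron; base rate stands.
Duty = $10,561.28 × 21.5% = $2,270.68.
Total = $16,204.58 + $11,834.44 + $2,270.68 = $30,309.70.

$30,309.70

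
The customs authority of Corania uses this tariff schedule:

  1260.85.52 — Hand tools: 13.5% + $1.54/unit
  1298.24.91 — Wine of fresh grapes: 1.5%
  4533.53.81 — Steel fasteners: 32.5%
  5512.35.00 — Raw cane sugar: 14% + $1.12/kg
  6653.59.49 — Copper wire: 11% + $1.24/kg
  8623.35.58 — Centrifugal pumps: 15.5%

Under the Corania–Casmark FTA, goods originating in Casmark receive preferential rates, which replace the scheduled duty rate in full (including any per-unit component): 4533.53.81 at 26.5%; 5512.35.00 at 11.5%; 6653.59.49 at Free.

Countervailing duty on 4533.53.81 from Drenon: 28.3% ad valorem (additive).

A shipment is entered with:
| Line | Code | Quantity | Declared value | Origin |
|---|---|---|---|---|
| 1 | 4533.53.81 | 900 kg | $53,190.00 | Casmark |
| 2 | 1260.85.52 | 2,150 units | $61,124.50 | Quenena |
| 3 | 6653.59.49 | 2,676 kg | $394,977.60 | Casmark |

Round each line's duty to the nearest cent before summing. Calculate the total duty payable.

$25,658.16

Line 1 (4533.53.81, Casmark, 900 kg, $53,190.00):
Base rate for 4533.53.81 is 32.5%.
Origin Casmark qualifies under the Corania–Casmark agreement and 4533.53.81 is covered: preferential rate 26.5% applies instead.
The additional-duty order on 4533.53.81 targets Drenon, not Casmark; it does not apply.
Duty = $53,190.00 × 26.5% = $14,095.35.
Line 2 (1260.85.52, Quenena, 2,150 units, $61,124.50):
Base rate for 1260.85.52 is 13.5% + $1.54/unit.
Duty = $61,124.50 × 13.5% + 2,150 × $1.54 = $11,562.81.
Line 3 (6653.59.49, Casmark, 2,676 kg, $394,977.60):
Base rate for 6653.59.49 is 11% + $1.24/kg.
Origin Casmark qualifies under the Corania–Casmark agreement and 6653.59.49 is covered: preferential rate Free applies instead.
Duty = $394,977.60 × 0% = $0.00.
Total = $14,095.35 + $11,562.81 + $0.00 = $25,658.16.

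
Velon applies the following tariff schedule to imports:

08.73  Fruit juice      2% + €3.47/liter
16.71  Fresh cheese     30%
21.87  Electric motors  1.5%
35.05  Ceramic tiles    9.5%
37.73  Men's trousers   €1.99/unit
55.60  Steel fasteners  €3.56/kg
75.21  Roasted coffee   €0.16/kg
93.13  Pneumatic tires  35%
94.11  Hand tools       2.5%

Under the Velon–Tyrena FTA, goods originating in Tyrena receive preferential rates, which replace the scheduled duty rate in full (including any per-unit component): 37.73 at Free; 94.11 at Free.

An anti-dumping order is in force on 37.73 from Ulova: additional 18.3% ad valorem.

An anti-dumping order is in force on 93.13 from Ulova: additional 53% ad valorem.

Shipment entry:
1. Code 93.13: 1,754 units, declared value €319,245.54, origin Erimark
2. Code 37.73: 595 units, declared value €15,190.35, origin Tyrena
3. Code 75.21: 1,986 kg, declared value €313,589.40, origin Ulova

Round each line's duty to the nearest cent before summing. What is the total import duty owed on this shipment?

€112,053.70

Line 1 (93.13, Erimark, 1,754 units, €319,245.54):
Base rate for 93.13 is 35%.
The additional-duty order on 93.13 targets Ulova, not Erimark; it does not apply.
Duty = €319,245.54 × 35% = €111,735.94.
Line 2 (37.73, Tyrena, 595 units, €15,190.35):
Base rate for 37.73 is €1.99/unit.
Origin Tyrena qualifies under the Velon–Tyrena agreement and 37.73 is covered: preferential rate Free applies instead.
The additional-duty order on 37.73 targets Ulova, not Tyrena; it does not apply.
Duty = €15,190.35 × 0% = €0.00.
Line 3 (75.21, Ulova, 1,986 kg, €313,589.40):
Base rate for 75.21 is €0.16/kg.
Duty = 1,986 × €0.16 = €317.76.
Total = €111,735.94 + €0.00 + €317.76 = €112,053.70.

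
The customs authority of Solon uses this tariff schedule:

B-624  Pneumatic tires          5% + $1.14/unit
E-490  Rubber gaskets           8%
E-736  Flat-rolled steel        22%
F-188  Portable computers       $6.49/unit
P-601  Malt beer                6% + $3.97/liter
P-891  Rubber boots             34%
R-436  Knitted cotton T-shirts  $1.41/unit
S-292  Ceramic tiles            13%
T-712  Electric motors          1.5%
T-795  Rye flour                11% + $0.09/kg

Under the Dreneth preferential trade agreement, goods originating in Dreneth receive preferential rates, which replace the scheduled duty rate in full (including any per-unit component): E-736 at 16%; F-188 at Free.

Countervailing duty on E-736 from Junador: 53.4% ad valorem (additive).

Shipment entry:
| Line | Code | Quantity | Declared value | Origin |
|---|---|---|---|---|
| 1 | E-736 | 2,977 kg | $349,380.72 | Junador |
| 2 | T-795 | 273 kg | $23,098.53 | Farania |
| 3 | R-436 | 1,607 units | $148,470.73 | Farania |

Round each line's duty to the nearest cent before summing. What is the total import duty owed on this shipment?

Line 1 (E-736, Junador, 2,977 kg, $349,380.72):
Base rate for E-736 is 22%.
E-736 has an FTA preferential rate, but origin Junador is not Dreneth; base rate stands.
Additional duty on E-736 from Junador: +53.4%. Applied ad valorem rate: 22% + 53.4% = 75.4%.
Duty = $349,380.72 × 75.4% = $263,433.06.
Line 2 (T-795, Farania, 273 kg, $23,098.53):
Base rate for T-795 is 11% + $0.09/kg.
Duty = $23,098.53 × 11% + 273 × $0.09 = $2,565.41.
Line 3 (R-436, Farania, 1,607 units, $148,470.73):
Base rate for R-436 is $1.41/unit.
Duty = 1,607 × $1.41 = $2,265.87.
Total = $263,433.06 + $2,565.41 + $2,265.87 = $268,264.34.

$268,264.34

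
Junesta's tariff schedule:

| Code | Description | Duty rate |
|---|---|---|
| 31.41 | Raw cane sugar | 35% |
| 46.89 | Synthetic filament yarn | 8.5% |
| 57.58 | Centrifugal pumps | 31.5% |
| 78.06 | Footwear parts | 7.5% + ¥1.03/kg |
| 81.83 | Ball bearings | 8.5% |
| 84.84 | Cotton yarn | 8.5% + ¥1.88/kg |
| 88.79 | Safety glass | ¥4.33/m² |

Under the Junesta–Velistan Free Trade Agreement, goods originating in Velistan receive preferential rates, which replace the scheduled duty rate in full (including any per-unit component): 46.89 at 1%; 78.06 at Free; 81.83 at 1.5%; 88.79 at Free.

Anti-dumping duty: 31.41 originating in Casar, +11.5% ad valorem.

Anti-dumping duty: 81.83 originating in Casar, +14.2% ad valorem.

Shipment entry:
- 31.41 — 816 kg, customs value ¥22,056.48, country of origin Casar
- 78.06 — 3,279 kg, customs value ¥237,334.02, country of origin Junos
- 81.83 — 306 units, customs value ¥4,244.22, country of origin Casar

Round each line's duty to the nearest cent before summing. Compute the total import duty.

Line 1 (31.41, Casar, 816 kg, ¥22,056.48):
Base rate for 31.41 is 35%.
Additional duty on 31.41 from Casar: +11.5%. Applied ad valorem rate: 35% + 11.5% = 46.5%.
Duty = ¥22,056.48 × 46.5% = ¥10,256.26.
Line 2 (78.06, Junos, 3,279 kg, ¥237,334.02):
Base rate for 78.06 is 7.5% + ¥1.03/kg.
78.06 has an FTA preferential rate, but origin Junos is not Velistan; base rate stands.
Duty = ¥237,334.02 × 7.5% + 3,279 × ¥1.03 = ¥21,177.42.
Line 3 (81.83, Casar, 306 units, ¥4,244.22):
Base rate for 81.83 is 8.5%.
81.83 has an FTA preferential rate, but origin Casar is not Velistan; base rate stands.
Additional duty on 81.83 from Casar: +14.2%. Applied ad valorem rate: 8.5% + 14.2% = 22.7%.
Duty = ¥4,244.22 × 22.7% = ¥963.44.
Total = ¥10,256.26 + ¥21,177.42 + ¥963.44 = ¥32,397.12.

¥32,397.12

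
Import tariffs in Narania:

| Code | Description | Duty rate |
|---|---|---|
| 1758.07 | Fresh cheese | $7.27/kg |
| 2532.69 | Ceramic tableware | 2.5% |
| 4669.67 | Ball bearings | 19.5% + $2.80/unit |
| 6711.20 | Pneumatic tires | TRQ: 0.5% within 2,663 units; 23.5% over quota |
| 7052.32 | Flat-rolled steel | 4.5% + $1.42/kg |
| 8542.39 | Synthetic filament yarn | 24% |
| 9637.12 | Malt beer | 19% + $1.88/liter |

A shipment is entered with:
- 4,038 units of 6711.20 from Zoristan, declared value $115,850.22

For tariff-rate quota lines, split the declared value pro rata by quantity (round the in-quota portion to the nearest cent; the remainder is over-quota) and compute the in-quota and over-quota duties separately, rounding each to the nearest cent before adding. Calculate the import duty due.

Line 1 (6711.20, Zoristan, 4,038 units, $115,850.22):
Code 6711.20 is under a tariff-rate quota (threshold 2,663 units). In-quota: 2,663 units at 0.5%; over-quota: 1,375 units at 23.5%.
Pro-rata value split: in-quota = $115,850.22 × 2,663/4,038 = $76,401.47; over-quota = $115,850.22 − $76,401.47 = $39,448.75.
In-quota duty = $76,401.47 × 0.5% = $382.01. Over-quota duty = $39,448.75 × 23.5% = $9,270.46.
Line duty = $382.01 + $9,270.46 = $9,652.47.

$9,652.47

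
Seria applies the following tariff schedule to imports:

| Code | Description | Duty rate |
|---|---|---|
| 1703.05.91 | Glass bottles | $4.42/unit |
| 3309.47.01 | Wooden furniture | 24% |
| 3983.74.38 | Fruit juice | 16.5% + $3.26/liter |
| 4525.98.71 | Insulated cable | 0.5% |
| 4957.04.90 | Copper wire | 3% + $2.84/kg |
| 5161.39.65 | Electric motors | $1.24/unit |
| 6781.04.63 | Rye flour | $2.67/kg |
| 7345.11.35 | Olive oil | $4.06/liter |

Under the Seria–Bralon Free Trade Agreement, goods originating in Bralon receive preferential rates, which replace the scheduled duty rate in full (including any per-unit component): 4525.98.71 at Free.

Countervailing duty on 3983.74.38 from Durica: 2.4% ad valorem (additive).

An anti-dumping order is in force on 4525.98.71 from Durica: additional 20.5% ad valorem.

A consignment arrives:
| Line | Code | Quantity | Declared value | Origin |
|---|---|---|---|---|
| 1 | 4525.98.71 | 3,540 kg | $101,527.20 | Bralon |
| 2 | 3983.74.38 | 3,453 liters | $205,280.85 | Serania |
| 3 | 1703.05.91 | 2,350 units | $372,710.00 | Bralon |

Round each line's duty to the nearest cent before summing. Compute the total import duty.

Line 1 (4525.98.71, Bralon, 3,540 kg, $101,527.20):
Base rate for 4525.98.71 is 0.5%.
Origin Bralon qualifies under the Seria–Bralon agreement and 4525.98.71 is covered: preferential rate Free applies instead.
The additional-duty order on 4525.98.71 targets Durica, not Bralon; it does not apply.
Duty = $101,527.20 × 0% = $0.00.
Line 2 (3983.74.38, Serania, 3,453 liters, $205,280.85):
Base rate for 3983.74.38 is 16.5% + $3.26/liter.
The additional-duty order on 3983.74.38 targets Durica, not Serania; it does not apply.
Duty = $205,280.85 × 16.5% + 3,453 × $3.26 = $45,128.12.
Line 3 (1703.05.91, Bralon, 2,350 units, $372,710.00):
Base rate for 1703.05.91 is $4.42/unit.
Origin Bralon is the FTA partner but 1703.05.91 is not on the preference list; base rate stands.
Duty = 2,350 × $4.42 = $10,387.00.
Total = $0.00 + $45,128.12 + $10,387.00 = $55,515.12.

$55,515.12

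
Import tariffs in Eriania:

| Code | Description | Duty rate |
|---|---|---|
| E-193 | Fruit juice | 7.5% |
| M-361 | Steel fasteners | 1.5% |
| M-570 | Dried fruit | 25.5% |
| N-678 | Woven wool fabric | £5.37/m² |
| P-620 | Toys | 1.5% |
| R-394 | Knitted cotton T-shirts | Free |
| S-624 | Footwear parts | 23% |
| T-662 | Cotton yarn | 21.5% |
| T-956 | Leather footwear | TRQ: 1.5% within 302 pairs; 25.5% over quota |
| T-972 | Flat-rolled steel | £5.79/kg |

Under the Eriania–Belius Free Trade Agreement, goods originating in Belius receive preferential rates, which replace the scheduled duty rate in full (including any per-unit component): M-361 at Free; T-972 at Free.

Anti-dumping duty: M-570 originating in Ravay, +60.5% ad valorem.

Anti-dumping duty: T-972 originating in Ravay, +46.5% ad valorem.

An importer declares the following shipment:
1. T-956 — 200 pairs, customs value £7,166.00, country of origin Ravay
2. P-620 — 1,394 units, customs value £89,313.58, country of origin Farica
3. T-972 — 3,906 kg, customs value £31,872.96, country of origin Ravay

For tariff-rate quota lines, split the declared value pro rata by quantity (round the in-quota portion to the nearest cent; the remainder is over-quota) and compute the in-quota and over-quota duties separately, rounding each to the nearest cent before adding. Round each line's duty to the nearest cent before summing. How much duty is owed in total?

Line 1 (T-956, Ravay, 200 pairs, £7,166.00):
Code T-956 is under a tariff-rate quota (threshold 302 pairs). Quantity 200 pairs is within the quota, so the in-quota rate 1.5% applies to the full value.
Duty = £7,166.00 × 1.5% = £107.49.
Line 2 (P-620, Farica, 1,394 units, £89,313.58):
Base rate for P-620 is 1.5%.
Duty = £89,313.58 × 1.5% = £1,339.70.
Line 3 (T-972, Ravay, 3,906 kg, £31,872.96):
Base rate for T-972 is £5.79/kg.
T-972 has an FTA preferential rate, but origin Ravay is not Belius; base rate stands.
Additional duty on T-972 from Ravay: +46.5% ad valorem. Applied ad valorem rate = 46.5%.
Duty = £31,872.96 × 46.5% + 3,906 × £5.79 = £37,436.67.
Total = £107.49 + £1,339.70 + £37,436.67 = £38,883.86.

£38,883.86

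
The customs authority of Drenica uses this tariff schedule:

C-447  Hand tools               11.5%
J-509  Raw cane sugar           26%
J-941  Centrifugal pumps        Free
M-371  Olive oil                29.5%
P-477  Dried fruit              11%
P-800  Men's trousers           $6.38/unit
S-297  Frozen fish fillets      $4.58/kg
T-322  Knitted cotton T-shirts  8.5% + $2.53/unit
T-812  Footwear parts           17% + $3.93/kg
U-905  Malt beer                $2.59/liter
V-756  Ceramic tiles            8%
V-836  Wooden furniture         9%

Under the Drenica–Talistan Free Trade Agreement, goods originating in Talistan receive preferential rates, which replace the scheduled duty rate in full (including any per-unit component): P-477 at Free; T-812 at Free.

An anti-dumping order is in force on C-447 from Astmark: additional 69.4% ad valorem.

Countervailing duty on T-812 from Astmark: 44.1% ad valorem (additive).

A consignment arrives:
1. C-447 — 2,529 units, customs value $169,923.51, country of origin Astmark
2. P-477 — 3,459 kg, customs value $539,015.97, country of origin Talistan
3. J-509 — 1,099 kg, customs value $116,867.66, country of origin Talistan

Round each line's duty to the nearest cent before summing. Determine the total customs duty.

$167,853.71

Line 1 (C-447, Astmark, 2,529 units, $169,923.51):
Base rate for C-447 is 11.5%.
Additional duty on C-447 from Astmark: +69.4%. Applied ad valorem rate: 11.5% + 69.4% = 80.9%.
Duty = $169,923.51 × 80.9% = $137,468.12.
Line 2 (P-477, Talistan, 3,459 kg, $539,015.97):
Base rate for P-477 is 11%.
Origin Talistan qualifies under the Drenica–Talistan agreement and P-477 is covered: preferential rate Free applies instead.
Duty = $539,015.97 × 0% = $0.00.
Line 3 (J-509, Talistan, 1,099 kg, $116,867.66):
Base rate for J-509 is 26%.
Origin Talistan is the FTA partner but J-509 is not on the preference list; base rate stands.
Duty = $116,867.66 × 26% = $30,385.59.
Total = $137,468.12 + $0.00 + $30,385.59 = $167,853.71.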